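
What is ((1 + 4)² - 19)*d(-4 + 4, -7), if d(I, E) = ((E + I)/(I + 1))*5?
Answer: -210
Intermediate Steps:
d(I, E) = 5*(E + I)/(1 + I) (d(I, E) = ((E + I)/(1 + I))*5 = 5*(E + I)/(1 + I))
((1 + 4)² - 19)*d(-4 + 4, -7) = ((1 + 4)² - 19)*(5*(-7 + (-4 + 4))/(1 + (-4 + 4))) = (5² - 19)*(5*(-7 + 0)/(1 + 0)) = (25 - 19)*(5*(-7)/1) = 6*(5*1*(-7)) = 6*(-35) = -210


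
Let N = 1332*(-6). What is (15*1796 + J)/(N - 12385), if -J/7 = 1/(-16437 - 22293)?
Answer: -1043386207/789201210 ≈ -1.3221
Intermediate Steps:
J = 7/38730 (J = -7/(-16437 - 22293) = -7/(-38730) = -7*(-1/38730) = 7/38730 ≈ 0.00018074)
N = -7992
(15*1796 + J)/(N - 12385) = (15*1796 + 7/38730)/(-7992 - 12385) = (26940 + 7/38730)/(-20377) = (1043386207/38730)*(-1/20377) = -1043386207/789201210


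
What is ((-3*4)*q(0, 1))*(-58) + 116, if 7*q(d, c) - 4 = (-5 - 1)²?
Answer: 28652/7 ≈ 4093.1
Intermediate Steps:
q(d, c) = 40/7 (q(d, c) = 4/7 + (-5 - 1)²/7 = 4/7 + (⅐)*(-6)² = 4/7 + (⅐)*36 = 4/7 + 36/7 = 40/7)
((-3*4)*q(0, 1))*(-58) + 116 = (-3*4*(40/7))*(-58) + 116 = -12*40/7*(-58) + 116 = -480/7*(-58) + 116 = 27840/7 + 116 = 28652/7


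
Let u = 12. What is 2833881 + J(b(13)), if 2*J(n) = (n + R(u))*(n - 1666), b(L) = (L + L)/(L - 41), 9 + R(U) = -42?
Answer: 1127847351/392 ≈ 2.8772e+6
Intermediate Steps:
R(U) = -51 (R(U) = -9 - 42 = -51)
b(L) = 2*L/(-41 + L) (b(L) = (2*L)/(-41 + L) = 2*L/(-41 + L))
J(n) = (-1666 + n)*(-51 + n)/2 (J(n) = ((n - 51)*(n - 1666))/2 = ((-51 + n)*(-1666 + n))/2 = ((-1666 + n)*(-51 + n))/2 = (-1666 + n)*(-51 + n)/2)
2833881 + J(b(13)) = 2833881 + (42483 + (2*13/(-41 + 13))**2/2 - 1717*13/(-41 + 13)) = 2833881 + (42483 + (2*13/(-28))**2/2 - 1717*13/(-28)) = 2833881 + (42483 + (2*13*(-1/28))**2/2 - 1717*13*(-1)/28) = 2833881 + (42483 + (-13/14)**2/2 - 1717/2*(-13/14)) = 2833881 + (42483 + (1/2)*(169/196) + 22321/28) = 2833881 + (42483 + 169/392 + 22321/28) = 2833881 + 16965999/392 = 1127847351/392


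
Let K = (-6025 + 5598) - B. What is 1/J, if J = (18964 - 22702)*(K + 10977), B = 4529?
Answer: -1/22506498 ≈ -4.4432e-8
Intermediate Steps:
K = -4956 (K = (-6025 + 5598) - 1*4529 = -427 - 4529 = -4956)
J = -22506498 (J = (18964 - 22702)*(-4956 + 10977) = -3738*6021 = -22506498)
1/J = 1/(-22506498) = -1/22506498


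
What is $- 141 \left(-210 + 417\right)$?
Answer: $-29187$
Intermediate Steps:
$- 141 \left(-210 + 417\right) = \left(-141\right) 207 = -29187$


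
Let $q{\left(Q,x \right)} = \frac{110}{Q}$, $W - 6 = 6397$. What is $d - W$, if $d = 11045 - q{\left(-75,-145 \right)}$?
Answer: $\frac{69652}{15} \approx 4643.5$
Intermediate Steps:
$W = 6403$ ($W = 6 + 6397 = 6403$)
$d = \frac{165697}{15}$ ($d = 11045 - \frac{110}{-75} = 11045 - 110 \left(- \frac{1}{75}\right) = 11045 - - \frac{22}{15} = 11045 + \frac{22}{15} = \frac{165697}{15} \approx 11046.0$)
$d - W = \frac{165697}{15} - 6403 = \frac{69652}{15}$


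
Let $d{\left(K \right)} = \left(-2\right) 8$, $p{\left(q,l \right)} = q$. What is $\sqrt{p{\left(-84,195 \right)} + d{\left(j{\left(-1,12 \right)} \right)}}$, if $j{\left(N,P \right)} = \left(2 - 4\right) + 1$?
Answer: $10 i \approx 10.0 i$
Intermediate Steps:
$j{\left(N,P \right)} = -1$ ($j{\left(N,P \right)} = -2 + 1 = -1$)
$d{\left(K \right)} = -16$
$\sqrt{p{\left(-84,195 \right)} + d{\left(j{\left(-1,12 \right)} \right)}} = \sqrt{-84 - 16} = \sqrt{-100} = 10 i$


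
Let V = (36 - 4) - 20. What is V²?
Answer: 144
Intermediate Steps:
V = 12 (V = 32 - 20 = 12)
V² = 12² = 144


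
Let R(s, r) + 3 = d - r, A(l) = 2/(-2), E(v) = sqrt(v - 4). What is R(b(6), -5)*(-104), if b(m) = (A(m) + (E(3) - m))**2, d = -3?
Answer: 104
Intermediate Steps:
E(v) = sqrt(-4 + v)
A(l) = -1 (A(l) = 2*(-1/2) = -1)
b(m) = (-1 + I - m)**2 (b(m) = (-1 + (sqrt(-4 + 3) - m))**2 = (-1 + (sqrt(-1) - m))**2 = (-1 + (I - m))**2 = (-1 + I - m)**2)
R(s, r) = -6 - r (R(s, r) = -3 + (-3 - r) = -6 - r)
R(b(6), -5)*(-104) = (-6 - 1*(-5))*(-104) = (-6 + 5)*(-104) = -1*(-104) = 104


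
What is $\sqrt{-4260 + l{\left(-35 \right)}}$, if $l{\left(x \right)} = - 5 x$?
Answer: $i \sqrt{4085} \approx 63.914 i$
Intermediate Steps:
$\sqrt{-4260 + l{\left(-35 \right)}} = \sqrt{-4260 - -175} = \sqrt{-4260 + 175} = \sqrt{-4085} = i \sqrt{4085}$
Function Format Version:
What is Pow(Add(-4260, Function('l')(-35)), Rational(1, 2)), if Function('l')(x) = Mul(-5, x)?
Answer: Mul(I, Pow(4085, Rational(1, 2))) ≈ Mul(63.914, I)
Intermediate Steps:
Pow(Add(-4260, Function('l')(-35)), Rational(1, 2)) = Pow(Add(-4260, Mul(-5, -35)), Rational(1, 2)) = Pow(Add(-4260, 175), Rational(1, 2)) = Pow(-4085, Rational(1, 2)) = Mul(I, Pow(4085, Rational(1, 2)))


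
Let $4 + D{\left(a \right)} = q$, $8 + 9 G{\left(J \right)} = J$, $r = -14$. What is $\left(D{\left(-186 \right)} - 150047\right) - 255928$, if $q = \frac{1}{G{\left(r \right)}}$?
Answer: $- \frac{8931547}{22} \approx -4.0598 \cdot 10^{5}$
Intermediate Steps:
$G{\left(J \right)} = - \frac{8}{9} + \frac{J}{9}$
$q = - \frac{9}{22}$ ($q = \frac{1}{- \frac{8}{9} + \frac{1}{9} \left(-14\right)} = \frac{1}{- \frac{8}{9} - \frac{14}{9}} = \frac{1}{- \frac{22}{9}} = - \frac{9}{22} \approx -0.40909$)
$D{\left(a \right)} = - \frac{97}{22}$ ($D{\left(a \right)} = -4 - \frac{9}{22} = - \frac{97}{22}$)
$\left(D{\left(-186 \right)} - 150047\right) - 255928 = \left(- \frac{97}{22} - 150047\right) - 255928 = - \frac{3301131}{22} - 255928 = - \frac{8931547}{22}$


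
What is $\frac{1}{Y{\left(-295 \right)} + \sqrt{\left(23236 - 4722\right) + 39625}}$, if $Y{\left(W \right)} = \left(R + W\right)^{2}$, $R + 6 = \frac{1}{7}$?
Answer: $\frac{217326564}{19671178783957} - \frac{2401 \sqrt{58139}}{19671178783957} \approx 1.1019 \cdot 10^{-5}$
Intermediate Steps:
$R = - \frac{41}{7}$ ($R = -6 + \frac{1}{7} = - \frac{41}{7} \approx -5.8571$)
$Y{\left(W \right)} = \left(- \frac{41}{7} + W\right)^{2}$
$\frac{1}{Y{\left(-295 \right)} + \sqrt{\left(23236 - 4722\right) + 39625}} = \frac{1}{\frac{\left(-41 + 7 \left(-295\right)\right)^{2}}{49} + \sqrt{\left(23236 - 4722\right) + 39625}} = \frac{1}{\frac{\left(-41 - 2065\right)^{2}}{49} + \sqrt{\left(23236 - 4722\right) + 39625}} = \frac{1}{\frac{\left(-2106\right)^{2}}{49} + \sqrt{18514 + 39625}} = \frac{1}{\frac{1}{49} \cdot 4435236 + \sqrt{58139}} = \frac{1}{\frac{4435236}{49} + \sqrt{58139}}$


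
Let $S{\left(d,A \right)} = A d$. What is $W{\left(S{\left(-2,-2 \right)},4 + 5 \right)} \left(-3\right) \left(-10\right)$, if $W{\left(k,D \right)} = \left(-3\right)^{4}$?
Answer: $2430$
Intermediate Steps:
$W{\left(k,D \right)} = 81$
$W{\left(S{\left(-2,-2 \right)},4 + 5 \right)} \left(-3\right) \left(-10\right) = 81 \left(-3\right) \left(-10\right) = \left(-243\right) \left(-10\right) = 2430$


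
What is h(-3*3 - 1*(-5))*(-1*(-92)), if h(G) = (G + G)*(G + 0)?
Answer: 2944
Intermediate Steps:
h(G) = 2*G² (h(G) = (2*G)*G = 2*G²)
h(-3*3 - 1*(-5))*(-1*(-92)) = (2*(-3*3 - 1*(-5))²)*(-1*(-92)) = (2*(-9 + 5)²)*92 = (2*(-4)²)*92 = (2*16)*92 = 32*92 = 2944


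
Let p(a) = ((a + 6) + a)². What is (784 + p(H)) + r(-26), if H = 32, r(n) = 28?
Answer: 5712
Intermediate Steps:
p(a) = (6 + 2*a)² (p(a) = ((6 + a) + a)² = (6 + 2*a)²)
(784 + p(H)) + r(-26) = (784 + 4*(3 + 32)²) + 28 = (784 + 4*35²) + 28 = (784 + 4*1225) + 28 = (784 + 4900) + 28 = 5684 + 28 = 5712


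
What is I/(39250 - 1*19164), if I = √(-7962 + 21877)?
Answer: √115/1826 ≈ 0.0058728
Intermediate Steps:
I = 11*√115 (I = √13915 = 11*√115 ≈ 117.96)
I/(39250 - 1*19164) = (11*√115)/(39250 - 1*19164) = (11*√115)/(39250 - 19164) = (11*√115)/20086 = (11*√115)*(1/20086) = √115/1826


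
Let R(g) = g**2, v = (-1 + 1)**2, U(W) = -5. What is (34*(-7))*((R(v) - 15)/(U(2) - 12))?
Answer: -210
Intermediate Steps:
v = 0 (v = 0**2 = 0)
(34*(-7))*((R(v) - 15)/(U(2) - 12)) = (34*(-7))*((0**2 - 15)/(-5 - 12)) = -238*(0 - 15)/(-17) = -(-3570)*(-1)/17 = -238*15/17 = -210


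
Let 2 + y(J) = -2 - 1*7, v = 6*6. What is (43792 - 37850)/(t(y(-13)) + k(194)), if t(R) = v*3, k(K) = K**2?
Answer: 2971/18872 ≈ 0.15743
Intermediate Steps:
v = 36
y(J) = -11 (y(J) = -2 + (-2 - 1*7) = -2 + (-2 - 7) = -2 - 9 = -11)
t(R) = 108 (t(R) = 36*3 = 108)
(43792 - 37850)/(t(y(-13)) + k(194)) = (43792 - 37850)/(108 + 194**2) = 5942/(108 + 37636) = 5942/37744 = 5942*(1/37744) = 2971/18872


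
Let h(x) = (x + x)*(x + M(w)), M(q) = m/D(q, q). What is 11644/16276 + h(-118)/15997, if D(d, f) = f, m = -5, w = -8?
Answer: 318561203/130183586 ≈ 2.4470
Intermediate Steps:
M(q) = -5/q
h(x) = 2*x*(5/8 + x) (h(x) = (x + x)*(x - 5/(-8)) = (2*x)*(x - 5*(-⅛)) = (2*x)*(x + 5/8) = (2*x)*(5/8 + x) = 2*x*(5/8 + x))
11644/16276 + h(-118)/15997 = 11644/16276 + ((¼)*(-118)*(5 + 8*(-118)))/15997 = 11644*(1/16276) + ((¼)*(-118)*(5 - 944))*(1/15997) = 2911/4069 + ((¼)*(-118)*(-939))*(1/15997) = 2911/4069 + (55401/2)*(1/15997) = 2911/4069 + 55401/31994 = 318561203/130183586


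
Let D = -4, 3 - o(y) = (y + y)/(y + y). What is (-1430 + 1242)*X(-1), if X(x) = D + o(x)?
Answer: 376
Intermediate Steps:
o(y) = 2 (o(y) = 3 - (y + y)/(y + y) = 3 - 2*y/(2*y) = 3 - 2*y*1/(2*y) = 3 - 1*1 = 3 - 1 = 2)
X(x) = -2 (X(x) = -4 + 2 = -2)
(-1430 + 1242)*X(-1) = (-1430 + 1242)*(-2) = -188*(-2) = 376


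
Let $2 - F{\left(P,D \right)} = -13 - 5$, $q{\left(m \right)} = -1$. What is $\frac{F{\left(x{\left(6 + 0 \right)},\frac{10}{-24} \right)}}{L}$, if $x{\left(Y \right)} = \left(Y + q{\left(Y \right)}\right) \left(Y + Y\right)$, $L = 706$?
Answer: $\frac{10}{353} \approx 0.028329$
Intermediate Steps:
$x{\left(Y \right)} = 2 Y \left(-1 + Y\right)$ ($x{\left(Y \right)} = \left(Y - 1\right) \left(Y + Y\right) = \left(-1 + Y\right) 2 Y = 2 Y \left(-1 + Y\right)$)
$F{\left(P,D \right)} = 20$ ($F{\left(P,D \right)} = 2 - \left(-13 - 5\right) = 2 - -18 = 2 + 18 = 20$)
$\frac{F{\left(x{\left(6 + 0 \right)},\frac{10}{-24} \right)}}{L} = \frac{20}{706} = 20 \cdot \frac{1}{706} = \frac{10}{353}$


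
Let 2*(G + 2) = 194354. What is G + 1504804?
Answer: 1601979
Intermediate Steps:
G = 97175 (G = -2 + (½)*194354 = -2 + 97177 = 97175)
G + 1504804 = 97175 + 1504804 = 1601979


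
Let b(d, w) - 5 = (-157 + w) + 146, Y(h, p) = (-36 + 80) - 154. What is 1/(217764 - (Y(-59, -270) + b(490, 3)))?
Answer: 1/217877 ≈ 4.5897e-6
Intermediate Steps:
Y(h, p) = -110 (Y(h, p) = 44 - 154 = -110)
b(d, w) = -6 + w (b(d, w) = 5 + ((-157 + w) + 146) = 5 + (-11 + w) = -6 + w)
1/(217764 - (Y(-59, -270) + b(490, 3))) = 1/(217764 - (-110 + (-6 + 3))) = 1/(217764 - (-110 - 3)) = 1/(217764 - 1*(-113)) = 1/(217764 + 113) = 1/217877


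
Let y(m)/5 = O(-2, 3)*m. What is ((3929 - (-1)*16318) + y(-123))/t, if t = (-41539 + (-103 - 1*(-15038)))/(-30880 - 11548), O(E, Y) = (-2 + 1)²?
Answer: 69412208/2217 ≈ 31309.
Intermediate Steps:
O(E, Y) = 1 (O(E, Y) = (-1)² = 1)
t = 6651/10607 (t = (-41539 + (-103 + 15038))/(-42428) = (-41539 + 14935)*(-1/42428) = -26604*(-1/42428) = 6651/10607 ≈ 0.62704)
y(m) = 5*m (y(m) = 5*(1*m) = 5*m)
((3929 - (-1)*16318) + y(-123))/t = ((3929 - (-1)*16318) + 5*(-123))/(6651/10607) = ((3929 - 1*(-16318)) - 615)*(10607/6651) = ((3929 + 16318) - 615)*(10607/6651) = (20247 - 615)*(10607/6651) = 19632*(10607/6651) = 69412208/2217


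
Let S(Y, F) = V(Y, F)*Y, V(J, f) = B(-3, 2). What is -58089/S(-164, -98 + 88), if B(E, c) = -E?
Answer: 19363/164 ≈ 118.07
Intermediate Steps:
V(J, f) = 3 (V(J, f) = -1*(-3) = 3)
S(Y, F) = 3*Y
-58089/S(-164, -98 + 88) = -58089/(3*(-164)) = -58089/(-492) = -58089*(-1/492) = 19363/164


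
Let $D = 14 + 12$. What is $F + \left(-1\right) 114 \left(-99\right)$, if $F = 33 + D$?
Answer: $11345$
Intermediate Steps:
$D = 26$
$F = 59$ ($F = 33 + 26 = 59$)
$F + \left(-1\right) 114 \left(-99\right) = 59 + \left(-1\right) 114 \left(-99\right) = 59 - -11286 = 59 + 11286 = 11345$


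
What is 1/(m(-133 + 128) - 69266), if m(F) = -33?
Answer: -1/69299 ≈ -1.4430e-5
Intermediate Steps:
1/(m(-133 + 128) - 69266) = 1/(-33 - 69266) = 1/(-69299) = -1/69299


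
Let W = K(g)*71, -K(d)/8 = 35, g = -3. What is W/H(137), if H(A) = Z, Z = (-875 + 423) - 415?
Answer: 19880/867 ≈ 22.930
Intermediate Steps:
K(d) = -280 (K(d) = -8*35 = -280)
Z = -867 (Z = -452 - 415 = -867)
H(A) = -867
W = -19880 (W = -280*71 = -19880)
W/H(137) = -19880/(-867) = -19880*(-1/867) = 19880/867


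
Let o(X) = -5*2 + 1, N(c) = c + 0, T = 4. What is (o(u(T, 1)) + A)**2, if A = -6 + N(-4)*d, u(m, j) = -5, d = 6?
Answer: 1521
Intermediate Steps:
N(c) = c
o(X) = -9 (o(X) = -10 + 1 = -9)
A = -30 (A = -6 - 4*6 = -6 - 24 = -30)
(o(u(T, 1)) + A)**2 = (-9 - 30)**2 = (-39)**2 = 1521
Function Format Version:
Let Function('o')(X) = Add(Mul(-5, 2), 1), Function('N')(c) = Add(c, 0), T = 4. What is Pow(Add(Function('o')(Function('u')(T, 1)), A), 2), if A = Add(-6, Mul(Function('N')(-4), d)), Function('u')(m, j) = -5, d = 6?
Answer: 1521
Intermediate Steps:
Function('N')(c) = c
Function('o')(X) = -9 (Function('o')(X) = Add(-10, 1) = -9)
A = -30 (A = Add(-6, Mul(-4, 6)) = Add(-6, -24) = -30)
Pow(Add(Function('o')(Function('u')(T, 1)), A), 2) = Pow(Add(-9, -30), 2) = Pow(-39, 2) = 1521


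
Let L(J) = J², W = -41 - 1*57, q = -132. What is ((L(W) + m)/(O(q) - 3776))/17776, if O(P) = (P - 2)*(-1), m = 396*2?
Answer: -2599/16185048 ≈ -0.00016058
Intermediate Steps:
m = 792
W = -98 (W = -41 - 57 = -98)
O(P) = 2 - P (O(P) = (-2 + P)*(-1) = 2 - P)
((L(W) + m)/(O(q) - 3776))/17776 = (((-98)² + 792)/((2 - 1*(-132)) - 3776))/17776 = ((9604 + 792)/((2 + 132) - 3776))*(1/17776) = (10396/(134 - 3776))*(1/17776) = (10396/(-3642))*(1/17776) = (10396*(-1/3642))*(1/17776) = -5198/1821*1/17776 = -2599/16185048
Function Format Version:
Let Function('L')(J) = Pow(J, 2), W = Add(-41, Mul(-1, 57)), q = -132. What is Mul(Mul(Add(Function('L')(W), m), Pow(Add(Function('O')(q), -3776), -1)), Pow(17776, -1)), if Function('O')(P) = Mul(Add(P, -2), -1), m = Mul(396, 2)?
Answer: Rational(-2599, 16185048) ≈ -0.00016058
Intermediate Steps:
m = 792
W = -98 (W = Add(-41, -57) = -98)
Function('O')(P) = Add(2, Mul(-1, P)) (Function('O')(P) = Mul(Add(-2, P), -1) = Add(2, Mul(-1, P)))
Mul(Mul(Add(Function('L')(W), m), Pow(Add(Function('O')(q), -3776), -1)), Pow(17776, -1)) = Mul(Mul(Add(Pow(-98, 2), 792), Pow(Add(Add(2, Mul(-1, -132)), -3776), -1)), Pow(17776, -1)) = Mul(Mul(Add(9604, 792), Pow(Add(Add(2, 132), -3776), -1)), Rational(1, 17776)) = Mul(Mul(10396, Pow(Add(134, -3776), -1)), Rational(1, 17776)) = Mul(Mul(10396, Pow(-3642, -1)), Rational(1, 17776)) = Mul(Mul(10396, Rational(-1, 3642)), Rational(1, 17776)) = Mul(Rational(-5198, 1821), Rational(1, 17776)) = Rational(-2599, 16185048)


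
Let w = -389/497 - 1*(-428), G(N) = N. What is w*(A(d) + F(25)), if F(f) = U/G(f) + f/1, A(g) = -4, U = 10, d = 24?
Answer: 22718989/2485 ≈ 9142.5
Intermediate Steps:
F(f) = f + 10/f (F(f) = 10/f + f/1 = 10/f + f*1 = 10/f + f = f + 10/f)
w = 212327/497 (w = -389*1/497 + 428 = -389/497 + 428 = 212327/497 ≈ 427.22)
w*(A(d) + F(25)) = 212327*(-4 + (25 + 10/25))/497 = 212327*(-4 + (25 + 10*(1/25)))/497 = 212327*(-4 + (25 + ⅖))/497 = 212327*(-4 + 127/5)/497 = (212327/497)*(107/5) = 22718989/2485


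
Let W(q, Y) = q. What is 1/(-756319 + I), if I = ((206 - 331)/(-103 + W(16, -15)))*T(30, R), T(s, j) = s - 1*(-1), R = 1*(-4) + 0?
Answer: -87/65795878 ≈ -1.3223e-6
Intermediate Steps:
R = -4 (R = -4 + 0 = -4)
T(s, j) = 1 + s (T(s, j) = s + 1 = 1 + s)
I = 3875/87 (I = ((206 - 331)/(-103 + 16))*(1 + 30) = -125/(-87)*31 = -125*(-1/87)*31 = (125/87)*31 = 3875/87 ≈ 44.540)
1/(-756319 + I) = 1/(-756319 + 3875/87) = 1/(-65795878/87) = -87/65795878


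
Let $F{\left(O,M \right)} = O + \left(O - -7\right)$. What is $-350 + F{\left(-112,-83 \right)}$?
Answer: $-567$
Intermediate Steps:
$F{\left(O,M \right)} = 7 + 2 O$ ($F{\left(O,M \right)} = O + \left(O + 7\right) = O + \left(7 + O\right) = 7 + 2 O$)
$-350 + F{\left(-112,-83 \right)} = -350 + \left(7 + 2 \left(-112\right)\right) = -350 + \left(7 - 224\right) = -350 - 217 = -567$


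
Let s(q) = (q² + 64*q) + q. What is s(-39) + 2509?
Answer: 1495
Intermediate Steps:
s(q) = q² + 65*q
s(-39) + 2509 = -39*(65 - 39) + 2509 = -39*26 + 2509 = -1014 + 2509 = 1495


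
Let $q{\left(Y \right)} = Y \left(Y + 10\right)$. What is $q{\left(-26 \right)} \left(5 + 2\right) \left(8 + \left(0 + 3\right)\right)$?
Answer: $32032$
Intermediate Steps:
$q{\left(Y \right)} = Y \left(10 + Y\right)$
$q{\left(-26 \right)} \left(5 + 2\right) \left(8 + \left(0 + 3\right)\right) = - 26 \left(10 - 26\right) \left(5 + 2\right) \left(8 + \left(0 + 3\right)\right) = \left(-26\right) \left(-16\right) 7 \left(8 + 3\right) = 416 \cdot 7 \cdot 11 = 416 \cdot 77 = 32032$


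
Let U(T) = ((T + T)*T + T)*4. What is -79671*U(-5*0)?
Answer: 0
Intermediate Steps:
U(T) = 4*T + 8*T**2 (U(T) = ((2*T)*T + T)*4 = (2*T**2 + T)*4 = (T + 2*T**2)*4 = 4*T + 8*T**2)
-79671*U(-5*0) = -318684*(-5*0)*(1 + 2*(-5*0)) = -318684*0*(1 + 2*0) = -318684*0*(1 + 0) = -318684*0 = -79671*0 = 0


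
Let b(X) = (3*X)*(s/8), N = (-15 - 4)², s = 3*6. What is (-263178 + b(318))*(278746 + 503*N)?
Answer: -240320738727/2 ≈ -1.2016e+11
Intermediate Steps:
s = 18
N = 361 (N = (-19)² = 361)
b(X) = 27*X/4 (b(X) = (3*X)*(18/8) = (3*X)*(18*(⅛)) = (3*X)*(9/4) = 27*X/4)
(-263178 + b(318))*(278746 + 503*N) = (-263178 + (27/4)*318)*(278746 + 503*361) = (-263178 + 4293/2)*(278746 + 181583) = -522063/2*460329 = -240320738727/2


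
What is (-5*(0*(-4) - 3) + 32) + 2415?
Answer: 2462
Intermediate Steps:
(-5*(0*(-4) - 3) + 32) + 2415 = (-5*(0 - 3) + 32) + 2415 = (-5*(-3) + 32) + 2415 = (15 + 32) + 2415 = 47 + 2415 = 2462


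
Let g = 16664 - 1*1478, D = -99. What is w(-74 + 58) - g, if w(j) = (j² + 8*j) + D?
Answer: -15157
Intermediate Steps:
g = 15186 (g = 16664 - 1478 = 15186)
w(j) = -99 + j² + 8*j (w(j) = (j² + 8*j) - 99 = -99 + j² + 8*j)
w(-74 + 58) - g = (-99 + (-74 + 58)² + 8*(-74 + 58)) - 1*15186 = (-99 + (-16)² + 8*(-16)) - 15186 = (-99 + 256 - 128) - 15186 = 29 - 15186 = -15157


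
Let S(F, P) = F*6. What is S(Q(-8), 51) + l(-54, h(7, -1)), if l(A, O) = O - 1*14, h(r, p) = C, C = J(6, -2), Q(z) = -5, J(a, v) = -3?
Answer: -47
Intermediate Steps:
C = -3
h(r, p) = -3
S(F, P) = 6*F
l(A, O) = -14 + O (l(A, O) = O - 14 = -14 + O)
S(Q(-8), 51) + l(-54, h(7, -1)) = 6*(-5) + (-14 - 3) = -30 - 17 = -47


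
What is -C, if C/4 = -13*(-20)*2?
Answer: -2080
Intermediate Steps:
C = 2080 (C = 4*(-13*(-20)*2) = 4*(260*2) = 4*520 = 2080)
-C = -1*2080 = -2080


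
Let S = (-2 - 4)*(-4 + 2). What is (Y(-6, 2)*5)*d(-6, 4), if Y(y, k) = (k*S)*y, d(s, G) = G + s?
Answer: 1440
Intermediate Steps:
S = 12 (S = -6*(-2) = 12)
Y(y, k) = 12*k*y (Y(y, k) = (k*12)*y = (12*k)*y = 12*k*y)
(Y(-6, 2)*5)*d(-6, 4) = ((12*2*(-6))*5)*(4 - 6) = -144*5*(-2) = -720*(-2) = 1440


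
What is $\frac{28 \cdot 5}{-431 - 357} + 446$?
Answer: $\frac{87827}{197} \approx 445.82$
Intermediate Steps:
$\frac{28 \cdot 5}{-431 - 357} + 446 = \frac{140}{-788} + 446 = 140 \left(- \frac{1}{788}\right) + 446 = - \frac{35}{197} + 446 = \frac{87827}{197}$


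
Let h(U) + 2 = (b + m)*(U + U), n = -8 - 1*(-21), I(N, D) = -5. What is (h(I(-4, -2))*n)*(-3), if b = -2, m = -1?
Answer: -1092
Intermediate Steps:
n = 13 (n = -8 + 21 = 13)
h(U) = -2 - 6*U (h(U) = -2 + (-2 - 1)*(U + U) = -2 - 6*U)
(h(I(-4, -2))*n)*(-3) = ((-2 - 6*(-5))*13)*(-3) = ((-2 + 30)*13)*(-3) = (28*13)*(-3) = 364*(-3) = -1092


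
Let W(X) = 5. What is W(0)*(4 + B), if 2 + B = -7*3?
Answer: -95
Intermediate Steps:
B = -23 (B = -2 - 7*3 = -2 - 21 = -23)
W(0)*(4 + B) = 5*(4 - 23) = 5*(-19) = -95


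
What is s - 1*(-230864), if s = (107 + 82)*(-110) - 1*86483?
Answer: 123591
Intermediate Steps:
s = -107273 (s = 189*(-110) - 86483 = -20790 - 86483 = -107273)
s - 1*(-230864) = -107273 - 1*(-230864) = -107273 + 230864 = 123591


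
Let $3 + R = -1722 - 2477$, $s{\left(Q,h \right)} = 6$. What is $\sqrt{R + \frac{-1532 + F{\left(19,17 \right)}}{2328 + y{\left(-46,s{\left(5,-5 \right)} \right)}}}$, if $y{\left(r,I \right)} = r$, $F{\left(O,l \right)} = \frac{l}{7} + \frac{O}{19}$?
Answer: $\frac{18 i \sqrt{16886963}}{1141} \approx 64.828 i$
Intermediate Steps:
$F{\left(O,l \right)} = \frac{l}{7} + \frac{O}{19}$ ($F{\left(O,l \right)} = l \frac{1}{7} + O \frac{1}{19} = \frac{l}{7} + \frac{O}{19}$)
$R = -4202$ ($R = -3 - 4199 = -4202$)
$\sqrt{R + \frac{-1532 + F{\left(19,17 \right)}}{2328 + y{\left(-46,s{\left(5,-5 \right)} \right)}}} = \sqrt{-4202 + \frac{-1532 + \left(\frac{1}{7} \cdot 17 + \frac{1}{19} \cdot 19\right)}{2328 - 46}} = \sqrt{-4202 + \frac{-1532 + \left(\frac{17}{7} + 1\right)}{2282}} = \sqrt{-4202 + \left(-1532 + \frac{24}{7}\right) \frac{1}{2282}} = \sqrt{-4202 - \frac{5350}{7987}} = \sqrt{- \frac{33566724}{7987}} = \frac{18 i \sqrt{16886963}}{1141}$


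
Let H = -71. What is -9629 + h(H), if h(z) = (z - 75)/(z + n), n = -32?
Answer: -991641/103 ≈ -9627.6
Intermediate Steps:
h(z) = (-75 + z)/(-32 + z) (h(z) = (z - 75)/(z - 32) = (-75 + z)/(-32 + z))
-9629 + h(H) = -9629 + (-75 - 71)/(-32 - 71) = -9629 - 146/(-103) = -9629 - 1/103*(-146) = -9629 + 146/103 = -991641/103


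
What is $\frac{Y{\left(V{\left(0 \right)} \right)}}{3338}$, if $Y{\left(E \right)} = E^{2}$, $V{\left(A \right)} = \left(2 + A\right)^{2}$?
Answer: $\frac{8}{1669} \approx 0.0047933$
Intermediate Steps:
$\frac{Y{\left(V{\left(0 \right)} \right)}}{3338} = \frac{\left(\left(2 + 0\right)^{2}\right)^{2}}{3338} = \left(2^{2}\right)^{2} \cdot \frac{1}{3338} = 4^{2} \cdot \frac{1}{3338} = 16 \cdot \frac{1}{3338} = \frac{8}{1669}$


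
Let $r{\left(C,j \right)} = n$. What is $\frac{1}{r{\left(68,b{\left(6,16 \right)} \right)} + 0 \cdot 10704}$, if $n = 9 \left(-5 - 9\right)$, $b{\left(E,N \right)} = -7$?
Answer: $- \frac{1}{126} \approx -0.0079365$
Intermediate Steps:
$n = -126$ ($n = 9 \left(-5 - 9\right) = 9 \left(-14\right) = -126$)
$r{\left(C,j \right)} = -126$
$\frac{1}{r{\left(68,b{\left(6,16 \right)} \right)} + 0 \cdot 10704} = \frac{1}{-126 + 0 \cdot 10704} = \frac{1}{-126 + 0} = \frac{1}{-126} = - \frac{1}{126}$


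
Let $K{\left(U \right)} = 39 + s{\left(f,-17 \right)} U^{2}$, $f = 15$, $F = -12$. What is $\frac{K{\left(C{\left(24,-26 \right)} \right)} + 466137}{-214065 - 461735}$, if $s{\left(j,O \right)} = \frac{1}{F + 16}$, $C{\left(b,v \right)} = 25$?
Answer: $- \frac{1865329}{2703200} \approx -0.69004$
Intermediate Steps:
$s{\left(j,O \right)} = \frac{1}{4}$ ($s{\left(j,O \right)} = \frac{1}{-12 + 16} = \frac{1}{4}$)
$K{\left(U \right)} = 39 + \frac{U^{2}}{4}$
$\frac{K{\left(C{\left(24,-26 \right)} \right)} + 466137}{-214065 - 461735} = \frac{\left(39 + \frac{25^{2}}{4}\right) + 466137}{-214065 - 461735} = \frac{\left(39 + \frac{1}{4} \cdot 625\right) + 466137}{-675800} = \left(\left(39 + \frac{625}{4}\right) + 466137\right) \left(- \frac{1}{675800}\right) = \left(\frac{781}{4} + 466137\right) \left(- \frac{1}{675800}\right) = \frac{1865329}{4} \left(- \frac{1}{675800}\right) = - \frac{1865329}{2703200}$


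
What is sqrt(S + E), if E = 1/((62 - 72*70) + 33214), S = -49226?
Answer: I*sqrt(9811624119765)/14118 ≈ 221.87*I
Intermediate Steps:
E = 1/28236 (E = 1/((62 - 5040) + 33214) = 1/(-4978 + 33214) = 1/28236 ≈ 3.5416e-5)
sqrt(S + E) = sqrt(-49226 + 1/28236) = sqrt(-1389945335/28236) = I*sqrt(9811624119765)/14118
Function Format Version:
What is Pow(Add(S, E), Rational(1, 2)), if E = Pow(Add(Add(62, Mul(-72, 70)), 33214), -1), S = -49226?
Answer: Mul(Rational(1, 14118), I, Pow(9811624119765, Rational(1, 2))) ≈ Mul(221.87, I)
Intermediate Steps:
E = Rational(1, 28236) (E = Pow(Add(Add(62, -5040), 33214), -1) = Pow(Add(-4978, 33214), -1) = Pow(28236, -1) = Rational(1, 28236) ≈ 3.5416e-5)
Pow(Add(S, E), Rational(1, 2)) = Pow(Add(-49226, Rational(1, 28236)), Rational(1, 2)) = Pow(Rational(-1389945335, 28236), Rational(1, 2)) = Mul(Rational(1, 14118), I, Pow(9811624119765, Rational(1, 2)))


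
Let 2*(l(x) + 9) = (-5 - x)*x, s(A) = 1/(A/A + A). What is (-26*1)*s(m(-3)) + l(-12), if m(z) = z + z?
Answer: -229/5 ≈ -45.800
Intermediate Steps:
m(z) = 2*z
s(A) = 1/(1 + A)
l(x) = -9 + x*(-5 - x)/2 (l(x) = -9 + ((-5 - x)*x)/2 = -9 + (x*(-5 - x))/2 = -9 + x*(-5 - x)/2)
(-26*1)*s(m(-3)) + l(-12) = (-26*1)/(1 + 2*(-3)) + (-9 - 5/2*(-12) - ½*(-12)²) = -26/(1 - 6) + (-9 + 30 - ½*144) = -26/(-5) + (-9 + 30 - 72) = -26*(-⅕) - 51 = 26/5 - 51 = -229/5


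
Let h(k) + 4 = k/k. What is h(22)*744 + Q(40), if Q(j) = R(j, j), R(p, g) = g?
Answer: -2192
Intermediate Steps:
Q(j) = j
h(k) = -3 (h(k) = -4 + k/k = -4 + 1 = -3)
h(22)*744 + Q(40) = -3*744 + 40 = -2232 + 40 = -2192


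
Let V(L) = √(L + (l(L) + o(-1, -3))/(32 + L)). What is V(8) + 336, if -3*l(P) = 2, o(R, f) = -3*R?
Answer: 336 + √29010/60 ≈ 338.84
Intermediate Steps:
l(P) = -⅔ (l(P) = -⅓*2 = -⅔)
V(L) = √(L + 7/(3*(32 + L))) (V(L) = √(L + (-⅔ - 3*(-1))/(32 + L)) = √(L + (-⅔ + 3)/(32 + L)) = √(L + 7/(3*(32 + L))))
V(8) + 336 = √3*√(3*8 + 7/(32 + 8))/3 + 336 = √3*√(24 + 7/40)/3 + 336 = √3*√(967/40)/3 + 336 = √3*(√9670/20)/3 + 336 = √29010/60 + 336 = 336 + √29010/60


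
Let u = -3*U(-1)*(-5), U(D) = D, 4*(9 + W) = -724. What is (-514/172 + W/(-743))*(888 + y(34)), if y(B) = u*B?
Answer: -33001479/31949 ≈ -1032.9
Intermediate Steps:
W = -190 (W = -9 + (¼)*(-724) = -9 - 181 = -190)
u = -15 (u = -3*(-1)*(-5) = 3*(-5) = -15)
y(B) = -15*B
(-514/172 + W/(-743))*(888 + y(34)) = (-514/172 - 190/(-743))*(888 - 15*34) = (-514*1/172 - 190*(-1/743))*(888 - 510) = (-257/86 + 190/743)*378 = -174611/63898*378 = -33001479/31949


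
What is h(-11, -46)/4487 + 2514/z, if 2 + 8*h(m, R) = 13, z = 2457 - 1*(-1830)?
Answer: 30096567/51295384 ≈ 0.58673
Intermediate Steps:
z = 4287 (z = 2457 + 1830 = 4287)
h(m, R) = 11/8 (h(m, R) = -¼ + (⅛)*13 = -¼ + 13/8 = 11/8)
h(-11, -46)/4487 + 2514/z = (11/8)/4487 + 2514/4287 = (11/8)*(1/4487) + 2514*(1/4287) = 11/35896 + 838/1429 = 30096567/51295384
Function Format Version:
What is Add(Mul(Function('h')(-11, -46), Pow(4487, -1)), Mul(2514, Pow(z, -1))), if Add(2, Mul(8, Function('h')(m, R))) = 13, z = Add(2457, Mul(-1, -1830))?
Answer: Rational(30096567, 51295384) ≈ 0.58673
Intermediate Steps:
z = 4287 (z = Add(2457, 1830) = 4287)
Function('h')(m, R) = Rational(11, 8) (Function('h')(m, R) = Add(Rational(-1, 4), Mul(Rational(1, 8), 13)) = Add(Rational(-1, 4), Rational(13, 8)) = Rational(11, 8))
Add(Mul(Function('h')(-11, -46), Pow(4487, -1)), Mul(2514, Pow(z, -1))) = Add(Mul(Rational(11, 8), Pow(4487, -1)), Mul(2514, Pow(4287, -1))) = Add(Mul(Rational(11, 8), Rational(1, 4487)), Mul(2514, Rational(1, 4287))) = Add(Rational(11, 35896), Rational(838, 1429)) = Rational(30096567, 51295384)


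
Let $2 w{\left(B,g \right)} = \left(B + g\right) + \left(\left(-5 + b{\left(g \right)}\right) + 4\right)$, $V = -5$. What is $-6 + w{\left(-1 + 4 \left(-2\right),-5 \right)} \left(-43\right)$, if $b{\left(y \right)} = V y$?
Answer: $-221$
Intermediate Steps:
$b{\left(y \right)} = - 5 y$
$w{\left(B,g \right)} = - \frac{1}{2} + \frac{B}{2} - 2 g$ ($w{\left(B,g \right)} = \frac{\left(B + g\right) + \left(\left(-5 - 5 g\right) + 4\right)}{2} = \frac{\left(B + g\right) - \left(1 + 5 g\right)}{2} = \frac{-1 + B - 4 g}{2} = - \frac{1}{2} + \frac{B}{2} - 2 g$)
$-6 + w{\left(-1 + 4 \left(-2\right),-5 \right)} \left(-43\right) = -6 + \left(- \frac{1}{2} + \frac{-1 + 4 \left(-2\right)}{2} - -10\right) \left(-43\right) = -6 + \left(- \frac{1}{2} + \frac{-1 - 8}{2} + 10\right) \left(-43\right) = -6 + \left(- \frac{1}{2} + \frac{1}{2} \left(-9\right) + 10\right) \left(-43\right) = -6 + \left(- \frac{1}{2} - \frac{9}{2} + 10\right) \left(-43\right) = -6 + 5 \left(-43\right) = -6 - 215 = -221$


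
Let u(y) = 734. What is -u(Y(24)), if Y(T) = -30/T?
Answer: -734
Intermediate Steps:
-u(Y(24)) = -1*734 = -734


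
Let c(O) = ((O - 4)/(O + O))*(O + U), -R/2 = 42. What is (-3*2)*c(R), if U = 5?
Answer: 1738/7 ≈ 248.29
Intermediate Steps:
R = -84 (R = -2*42 = -84)
c(O) = (-4 + O)*(5 + O)/(2*O) (c(O) = ((O - 4)/(O + O))*(O + 5) = ((-4 + O)/((2*O)))*(5 + O) = ((-4 + O)*(1/(2*O)))*(5 + O) = ((-4 + O)/(2*O))*(5 + O) = (-4 + O)*(5 + O)/(2*O))
(-3*2)*c(R) = (-3*2)*((½)*(-20 - 84*(1 - 84))/(-84)) = -3*(-1)*(-20 - 84*(-83))/84 = -3*(-1)*(-20 + 6972)/84 = -3*(-1)*6952/84 = -6*(-869/21) = 1738/7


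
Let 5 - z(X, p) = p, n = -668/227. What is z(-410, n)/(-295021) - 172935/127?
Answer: -91192258938/66969767 ≈ -1361.7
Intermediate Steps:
n = -668/227 (n = -668*1/227 = -668/227 ≈ -2.9427)
z(X, p) = 5 - p
z(-410, n)/(-295021) - 172935/127 = (5 - 1*(-668/227))/(-295021) - 172935/127 = (5 + 668/227)*(-1/295021) - 172935*1/127 = (1803/227)*(-1/295021) - 172935/127 = -1803/66969767 - 172935/127 = -91192258938/66969767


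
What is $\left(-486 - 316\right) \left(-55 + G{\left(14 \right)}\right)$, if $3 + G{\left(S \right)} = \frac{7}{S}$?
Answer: $46115$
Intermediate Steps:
$G{\left(S \right)} = -3 + \frac{7}{S}$
$\left(-486 - 316\right) \left(-55 + G{\left(14 \right)}\right) = \left(-486 - 316\right) \left(-55 - \left(3 - \frac{7}{14}\right)\right) = - 802 \left(-55 + \left(-3 + 7 \cdot \frac{1}{14}\right)\right) = - 802 \left(-55 + \left(-3 + \frac{1}{2}\right)\right) = - 802 \left(-55 - \frac{5}{2}\right) = \left(-802\right) \left(- \frac{115}{2}\right) = 46115$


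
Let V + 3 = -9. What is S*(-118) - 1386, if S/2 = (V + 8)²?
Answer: -5162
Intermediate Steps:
V = -12 (V = -3 - 9 = -12)
S = 32 (S = 2*(-12 + 8)² = 2*(-4)² = 2*16 = 32)
S*(-118) - 1386 = 32*(-118) - 1386 = -3776 - 1386 = -5162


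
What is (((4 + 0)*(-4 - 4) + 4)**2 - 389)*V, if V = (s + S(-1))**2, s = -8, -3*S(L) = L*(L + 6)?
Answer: 142595/9 ≈ 15844.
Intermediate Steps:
S(L) = -L*(6 + L)/3 (S(L) = -L*(L + 6)/3 = -L*(6 + L)/3)
V = 361/9 (V = (-8 - 1/3*(-1)*(6 - 1))**2 = (-8 - 1/3*(-1)*5)**2 = (-8 + 5/3)**2 = (-19/3)**2 = 361/9 ≈ 40.111)
(((4 + 0)*(-4 - 4) + 4)**2 - 389)*V = (((4 + 0)*(-4 - 4) + 4)**2 - 389)*(361/9) = ((4*(-8) + 4)**2 - 389)*(361/9) = ((-32 + 4)**2 - 389)*(361/9) = ((-28)**2 - 389)*(361/9) = (784 - 389)*(361/9) = 395*(361/9) = 142595/9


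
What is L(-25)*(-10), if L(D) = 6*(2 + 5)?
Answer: -420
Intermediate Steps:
L(D) = 42 (L(D) = 6*7 = 42)
L(-25)*(-10) = 42*(-10) = -420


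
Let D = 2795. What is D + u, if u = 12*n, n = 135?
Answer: 4415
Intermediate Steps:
u = 1620 (u = 12*135 = 1620)
D + u = 2795 + 1620 = 4415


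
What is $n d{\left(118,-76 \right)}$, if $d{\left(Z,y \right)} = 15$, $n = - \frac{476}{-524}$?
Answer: $\frac{1785}{131} \approx 13.626$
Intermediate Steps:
$n = \frac{119}{131}$ ($n = \left(-476\right) \left(- \frac{1}{524}\right) = \frac{119}{131} \approx 0.9084$)
$n d{\left(118,-76 \right)} = \frac{119}{131} \cdot 15 = \frac{1785}{131}$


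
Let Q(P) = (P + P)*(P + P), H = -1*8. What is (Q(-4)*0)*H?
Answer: 0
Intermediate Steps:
H = -8
Q(P) = 4*P**2 (Q(P) = (2*P)*(2*P) = 4*P**2)
(Q(-4)*0)*H = ((4*(-4)**2)*0)*(-8) = ((4*16)*0)*(-8) = (64*0)*(-8) = 0*(-8) = 0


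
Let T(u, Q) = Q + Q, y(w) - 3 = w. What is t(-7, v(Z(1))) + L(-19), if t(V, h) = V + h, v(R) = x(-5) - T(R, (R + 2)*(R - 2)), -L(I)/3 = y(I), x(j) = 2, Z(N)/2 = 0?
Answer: 51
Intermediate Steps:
y(w) = 3 + w
Z(N) = 0 (Z(N) = 2*0 = 0)
T(u, Q) = 2*Q
L(I) = -9 - 3*I (L(I) = -3*(3 + I) = -9 - 3*I)
v(R) = 2 - 2*(-2 + R)*(2 + R) (v(R) = 2 - 2*(R + 2)*(R - 2) = 2 - 2*(2 + R)*(-2 + R) = 2 - 2*(-2 + R)*(2 + R))
t(-7, v(Z(1))) + L(-19) = (-7 + (10 - 2*0**2)) + (-9 - 3*(-19)) = (-7 + (10 - 2*0)) + (-9 + 57) = (-7 + (10 + 0)) + 48 = (-7 + 10) + 48 = 3 + 48 = 51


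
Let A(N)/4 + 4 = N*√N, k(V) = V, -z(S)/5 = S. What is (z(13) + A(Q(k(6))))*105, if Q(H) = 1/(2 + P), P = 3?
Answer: -8505 + 84*√5/5 ≈ -8467.4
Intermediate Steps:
z(S) = -5*S
Q(H) = ⅕ (Q(H) = 1/(2 + 3) = 1/5 = ⅕)
A(N) = -16 + 4*N^(3/2) (A(N) = -16 + 4*(N*√N) = -16 + 4*N^(3/2))
(z(13) + A(Q(k(6))))*105 = (-5*13 + (-16 + 4*(⅕)^(3/2)))*105 = (-65 + (-16 + 4*(√5/25)))*105 = (-65 + (-16 + 4*√5/25))*105 = (-81 + 4*√5/25)*105 = -8505 + 84*√5/5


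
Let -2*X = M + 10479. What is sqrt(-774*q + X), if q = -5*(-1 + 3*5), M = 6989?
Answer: sqrt(45446) ≈ 213.18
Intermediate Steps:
q = -70 (q = -5*(-1 + 15) = -5*14 = -70)
X = -8734 (X = -(6989 + 10479)/2 = -1/2*17468 = -8734)
sqrt(-774*q + X) = sqrt(-774*(-70) - 8734) = sqrt(54180 - 8734) = sqrt(45446)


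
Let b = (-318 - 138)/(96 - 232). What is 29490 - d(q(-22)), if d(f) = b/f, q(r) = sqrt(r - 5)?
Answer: 29490 + 19*I*sqrt(3)/51 ≈ 29490.0 + 0.64527*I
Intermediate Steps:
q(r) = sqrt(-5 + r)
b = 57/17 (b = -456/(-136) = -456*(-1/136) = 57/17 ≈ 3.3529)
d(f) = 57/(17*f)
29490 - d(q(-22)) = 29490 - 57/(17*(sqrt(-5 - 22))) = 29490 - 57/(17*(sqrt(-27))) = 29490 - 57/(17*(3*I*sqrt(3))) = 29490 - 57*(-I*sqrt(3)/9)/17 = 29490 - (-19)*I*sqrt(3)/51 = 29490 + 19*I*sqrt(3)/51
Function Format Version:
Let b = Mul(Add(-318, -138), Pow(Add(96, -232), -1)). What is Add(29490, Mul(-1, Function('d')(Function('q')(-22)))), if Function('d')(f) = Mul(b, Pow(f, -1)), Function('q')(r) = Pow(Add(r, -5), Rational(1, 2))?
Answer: Add(29490, Mul(Rational(19, 51), I, Pow(3, Rational(1, 2)))) ≈ Add(29490., Mul(0.64527, I))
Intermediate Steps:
Function('q')(r) = Pow(Add(-5, r), Rational(1, 2))
b = Rational(57, 17) (b = Mul(-456, Pow(-136, -1)) = Mul(-456, Rational(-1, 136)) = Rational(57, 17) ≈ 3.3529)
Function('d')(f) = Mul(Rational(57, 17), Pow(f, -1))
Add(29490, Mul(-1, Function('d')(Function('q')(-22)))) = Add(29490, Mul(-1, Mul(Rational(57, 17), Pow(Pow(Add(-5, -22), Rational(1, 2)), -1)))) = Add(29490, Mul(-1, Mul(Rational(57, 17), Pow(Pow(-27, Rational(1, 2)), -1)))) = Add(29490, Mul(-1, Mul(Rational(57, 17), Pow(Mul(3, I, Pow(3, Rational(1, 2))), -1)))) = Add(29490, Mul(-1, Mul(Rational(57, 17), Mul(Rational(-1, 9), I, Pow(3, Rational(1, 2)))))) = Add(29490, Mul(-1, Mul(Rational(-19, 51), I, Pow(3, Rational(1, 2))))) = Add(29490, Mul(Rational(19, 51), I, Pow(3, Rational(1, 2))))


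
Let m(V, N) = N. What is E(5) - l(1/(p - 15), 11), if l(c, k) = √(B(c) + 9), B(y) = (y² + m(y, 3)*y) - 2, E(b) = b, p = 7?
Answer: 5 - 5*√17/8 ≈ 2.4231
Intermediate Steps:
B(y) = -2 + y² + 3*y (B(y) = (y² + 3*y) - 2 = -2 + y² + 3*y)
l(c, k) = √(7 + c² + 3*c) (l(c, k) = √((-2 + c² + 3*c) + 9) = √(7 + c² + 3*c))
E(5) - l(1/(p - 15), 11) = 5 - √(7 + (1/(7 - 15))² + 3/(7 - 15)) = 5 - √(7 + (1/(-8))² + 3/(-8)) = 5 - √(7 + (-⅛)² + 3*(-⅛)) = 5 - √(7 + 1/64 - 3/8) = 5 - √(425/64) = 5 - 5*√17/8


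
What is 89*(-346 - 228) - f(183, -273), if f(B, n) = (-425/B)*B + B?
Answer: -50844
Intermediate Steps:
f(B, n) = -425 + B
89*(-346 - 228) - f(183, -273) = 89*(-346 - 228) - (-425 + 183) = 89*(-574) - 1*(-242) = -51086 + 242 = -50844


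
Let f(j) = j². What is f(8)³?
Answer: 262144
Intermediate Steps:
f(8)³ = (8²)³ = 64³ = 262144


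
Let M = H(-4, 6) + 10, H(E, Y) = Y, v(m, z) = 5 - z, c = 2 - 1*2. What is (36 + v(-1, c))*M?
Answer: 656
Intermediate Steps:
c = 0 (c = 2 - 2 = 0)
M = 16 (M = 6 + 10 = 16)
(36 + v(-1, c))*M = (36 + (5 - 1*0))*16 = (36 + (5 + 0))*16 = (36 + 5)*16 = 41*16 = 656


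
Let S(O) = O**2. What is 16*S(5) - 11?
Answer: 389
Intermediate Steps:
16*S(5) - 11 = 16*5**2 - 11 = 16*25 - 11 = 400 - 11 = 389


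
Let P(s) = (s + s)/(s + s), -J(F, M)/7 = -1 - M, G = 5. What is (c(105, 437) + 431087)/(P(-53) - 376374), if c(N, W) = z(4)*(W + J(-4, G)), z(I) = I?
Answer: -433003/376373 ≈ -1.1505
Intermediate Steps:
J(F, M) = 7 + 7*M (J(F, M) = -7*(-1 - M) = 7 + 7*M)
P(s) = 1 (P(s) = (2*s)/((2*s)) = (2*s)*(1/(2*s)) = 1)
c(N, W) = 168 + 4*W (c(N, W) = 4*(W + (7 + 7*5)) = 4*(W + (7 + 35)) = 4*(W + 42) = 4*(42 + W) = 168 + 4*W)
(c(105, 437) + 431087)/(P(-53) - 376374) = ((168 + 4*437) + 431087)/(1 - 376374) = ((168 + 1748) + 431087)/(-376373) = (1916 + 431087)*(-1/376373) = 433003*(-1/376373) = -433003/376373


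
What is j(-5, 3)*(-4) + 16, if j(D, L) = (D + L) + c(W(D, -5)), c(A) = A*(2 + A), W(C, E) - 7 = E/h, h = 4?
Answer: -617/4 ≈ -154.25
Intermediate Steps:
W(C, E) = 7 + E/4
j(D, L) = 713/16 + D + L (j(D, L) = (D + L) + (7 + (1/4)*(-5))*(2 + (7 + (1/4)*(-5))) = (D + L) + (7 - 5/4)*(2 + (7 - 5/4)) = (D + L) + 23*(2 + 23/4)/4 = (D + L) + (23/4)*(31/4) = (D + L) + 713/16 = 713/16 + D + L)
j(-5, 3)*(-4) + 16 = (713/16 - 5 + 3)*(-4) + 16 = (681/16)*(-4) + 16 = -681/4 + 16 = -617/4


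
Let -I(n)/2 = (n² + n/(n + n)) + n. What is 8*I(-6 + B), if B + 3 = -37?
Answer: -33128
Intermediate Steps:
B = -40 (B = -3 - 37 = -40)
I(n) = -1 - 2*n - 2*n² (I(n) = -2*((n² + n/(n + n)) + n) = -2*((n² + n/((2*n))) + n) = -2*((n² + (1/(2*n))*n) + n) = -2*((n² + ½) + n) = -2*((½ + n²) + n) = -2*(½ + n + n²) = -1 - 2*n - 2*n²)
8*I(-6 + B) = 8*(-1 - 2*(-6 - 40) - 2*(-6 - 40)²) = 8*(-1 - 2*(-46) - 2*(-46)²) = 8*(-1 + 92 - 2*2116) = 8*(-1 + 92 - 4232) = 8*(-4141) = -33128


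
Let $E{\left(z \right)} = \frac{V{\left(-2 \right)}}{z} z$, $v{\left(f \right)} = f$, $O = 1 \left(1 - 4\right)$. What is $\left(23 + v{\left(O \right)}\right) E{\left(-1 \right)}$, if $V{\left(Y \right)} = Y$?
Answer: $-40$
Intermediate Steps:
$O = -3$ ($O = 1 \left(-3\right) = -3$)
$E{\left(z \right)} = -2$ ($E{\left(z \right)} = - \frac{2}{z} z = -2$)
$\left(23 + v{\left(O \right)}\right) E{\left(-1 \right)} = \left(23 - 3\right) \left(-2\right) = 20 \left(-2\right) = -40$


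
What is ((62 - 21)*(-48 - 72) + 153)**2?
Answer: 22724289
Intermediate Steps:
((62 - 21)*(-48 - 72) + 153)**2 = (41*(-120) + 153)**2 = (-4920 + 153)**2 = (-4767)**2 = 22724289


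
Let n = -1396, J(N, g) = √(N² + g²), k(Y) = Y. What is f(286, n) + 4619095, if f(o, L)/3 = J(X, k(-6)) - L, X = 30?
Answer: 4623283 + 18*√26 ≈ 4.6234e+6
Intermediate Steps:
f(o, L) = -3*L + 18*√26 (f(o, L) = 3*(√(30² + (-6)²) - L) = 3*(√(900 + 36) - L) = 3*(√936 - L) = 3*(6*√26 - L) = 3*(-L + 6*√26) = -3*L + 18*√26)
f(286, n) + 4619095 = (-3*(-1396) + 18*√26) + 4619095 = (4188 + 18*√26) + 4619095 = 4623283 + 18*√26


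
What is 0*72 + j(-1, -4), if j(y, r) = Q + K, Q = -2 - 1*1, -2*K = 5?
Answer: -11/2 ≈ -5.5000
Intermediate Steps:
K = -5/2 (K = -½*5 = -5/2 ≈ -2.5000)
Q = -3 (Q = -2 - 1 = -3)
j(y, r) = -11/2 (j(y, r) = -3 - 5/2 = -11/2)
0*72 + j(-1, -4) = 0*72 - 11/2 = 0 - 11/2 = -11/2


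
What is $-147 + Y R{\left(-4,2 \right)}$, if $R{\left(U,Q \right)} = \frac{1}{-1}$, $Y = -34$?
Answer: $-113$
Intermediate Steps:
$R{\left(U,Q \right)} = -1$
$-147 + Y R{\left(-4,2 \right)} = -147 - -34 = -147 + 34 = -113$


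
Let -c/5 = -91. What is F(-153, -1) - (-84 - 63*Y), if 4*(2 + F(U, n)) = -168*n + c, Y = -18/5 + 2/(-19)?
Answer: 1641/380 ≈ 4.3184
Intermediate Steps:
c = 455 (c = -5*(-91) = 455)
Y = -352/95 (Y = -18*⅕ + 2*(-1/19) = -18/5 - 2/19 = -352/95 ≈ -3.7053)
F(U, n) = 447/4 - 42*n (F(U, n) = -2 + (-168*n + 455)/4 = -2 + (455 - 168*n)/4 = -2 + (455/4 - 42*n) = 447/4 - 42*n)
F(-153, -1) - (-84 - 63*Y) = (447/4 - 42*(-1)) - (-84 - 63*(-352/95)) = (447/4 + 42) - (-84 + 22176/95) = 615/4 - 1*14196/95 = 615/4 - 14196/95 = 1641/380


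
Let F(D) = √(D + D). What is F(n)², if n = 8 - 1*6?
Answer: 4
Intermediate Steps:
n = 2 (n = 8 - 6 = 2)
F(D) = √2*√D (F(D) = √(2*D) = √2*√D)
F(n)² = (√2*√2)² = 2² = 4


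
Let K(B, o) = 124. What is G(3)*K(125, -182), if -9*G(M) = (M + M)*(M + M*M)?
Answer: -992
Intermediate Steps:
G(M) = -2*M*(M + M²)/9 (G(M) = -(M + M)*(M + M*M)/9 = -2*M*(M + M²)/9)
G(3)*K(125, -182) = ((2/9)*3²*(-1 - 1*3))*124 = ((2/9)*9*(-1 - 3))*124 = ((2/9)*9*(-4))*124 = -8*124 = -992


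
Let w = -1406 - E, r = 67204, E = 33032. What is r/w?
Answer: -33602/17219 ≈ -1.9514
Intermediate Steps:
w = -34438 (w = -1406 - 1*33032 = -1406 - 33032 = -34438)
r/w = 67204/(-34438) = 67204*(-1/34438) = -33602/17219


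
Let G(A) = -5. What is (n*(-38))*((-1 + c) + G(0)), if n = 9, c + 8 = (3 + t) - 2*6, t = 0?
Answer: 7866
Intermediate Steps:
c = -17 (c = -8 + ((3 + 0) - 2*6) = -8 + (3 - 12) = -8 - 9 = -17)
(n*(-38))*((-1 + c) + G(0)) = (9*(-38))*((-1 - 17) - 5) = -342*(-18 - 5) = -342*(-23) = 7866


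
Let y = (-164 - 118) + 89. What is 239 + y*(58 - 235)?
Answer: 34400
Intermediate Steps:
y = -193 (y = -282 + 89 = -193)
239 + y*(58 - 235) = 239 - 193*(58 - 235) = 239 - 193*(-177) = 239 + 34161 = 34400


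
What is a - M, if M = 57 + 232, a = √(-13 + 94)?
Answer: -280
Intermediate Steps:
a = 9 (a = √81 = 9)
M = 289
a - M = 9 - 1*289 = 9 - 289 = -280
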